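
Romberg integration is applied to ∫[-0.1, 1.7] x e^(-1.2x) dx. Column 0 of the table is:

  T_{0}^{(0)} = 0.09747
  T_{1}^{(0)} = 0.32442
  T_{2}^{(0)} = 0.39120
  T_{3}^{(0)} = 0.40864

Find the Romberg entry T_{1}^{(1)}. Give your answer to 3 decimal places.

T_{1}^{(1)} = 0.32442 + (0.32442 − 0.09747)/3 = 0.40007

0.400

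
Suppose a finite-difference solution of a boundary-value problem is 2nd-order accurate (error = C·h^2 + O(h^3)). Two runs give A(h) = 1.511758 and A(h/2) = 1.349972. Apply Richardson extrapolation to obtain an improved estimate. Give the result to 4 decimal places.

1.2960

Extrapolated value = (4·A(h/2) − A(h)) / (4 − 1)
= (4·1.349972 − 1.511758) / 3
= 3.888130 / 3 = 1.296043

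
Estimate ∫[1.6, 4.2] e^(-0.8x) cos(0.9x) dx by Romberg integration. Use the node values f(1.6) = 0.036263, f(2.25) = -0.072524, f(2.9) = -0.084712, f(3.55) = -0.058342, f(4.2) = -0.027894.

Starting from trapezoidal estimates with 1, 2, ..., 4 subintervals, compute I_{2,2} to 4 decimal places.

I_{0,0} (trapezoid, 1 panel, h=2.6000): 0.010880
I_{1,0} (trapezoid, 2 panels, h=1.3000): -0.104686
I_{2,0} (trapezoid, 4 panels, h=0.6500): -0.137406
I_{1,1} = -0.104686 + (-0.104686 − 0.010880)/3 = -0.143208
I_{2,1} = -0.137406 + (-0.137406 − (-0.104686))/3 = -0.148313
I_{2,2} = -0.148313 + (-0.148313 − (-0.143208))/15 = -0.148653

-0.1487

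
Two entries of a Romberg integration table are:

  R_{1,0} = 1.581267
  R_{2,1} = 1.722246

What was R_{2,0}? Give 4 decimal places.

1.6870

From R_{2,1} = (4·R_{2,0} − R_{1,0})/3, solve for R_{2,0}:
4·R_{2,0} = 3·1.722246 + 1.581267 = 6.748005
R_{2,0} = 1.687001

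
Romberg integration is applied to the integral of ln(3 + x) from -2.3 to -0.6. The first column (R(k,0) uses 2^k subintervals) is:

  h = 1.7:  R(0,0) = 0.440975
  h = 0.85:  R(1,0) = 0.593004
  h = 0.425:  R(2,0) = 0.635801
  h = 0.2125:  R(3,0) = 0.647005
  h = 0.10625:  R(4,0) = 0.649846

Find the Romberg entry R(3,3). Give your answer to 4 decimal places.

R(1,1) = 0.593004 + (0.593004 − 0.440975)/3 = 0.643680
R(2,1) = (4·0.635801 − 0.593004) / 3 = 0.650067
R(3,1) = 0.647005 + (0.647005 − 0.635801)/3 = 0.650740
R(2,2) = 0.650067 + (0.650067 − 0.643680)/15 = 0.650493
R(3,2) = (16·0.650740 − 0.650067) / 15 = 0.650785
R(3,3) = (64·0.650785 − 0.650493) / 63 = 0.650790
(Column j=1 coincides with Simpson's rule on the same nodes.)

0.6508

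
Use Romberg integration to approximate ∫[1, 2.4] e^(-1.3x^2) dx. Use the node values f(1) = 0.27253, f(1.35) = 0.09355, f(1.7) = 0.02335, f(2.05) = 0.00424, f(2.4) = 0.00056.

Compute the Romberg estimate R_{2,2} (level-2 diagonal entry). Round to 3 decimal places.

0.083

R_{0,0} (trapezoid, 1 panel, h=1.4000): 0.19116
R_{1,0} (trapezoid, 2 panels, h=0.7000): 0.11193
R_{2,0} (trapezoid, 4 panels, h=0.3500): 0.09019
R_{1,1} = 0.11193 + (0.11193 − 0.19116)/3 = 0.08552
R_{2,1} = 0.09019 + (0.09019 − 0.11193)/3 = 0.08294
R_{2,2} = 0.08294 + (0.08294 − 0.08552)/15 = 0.08277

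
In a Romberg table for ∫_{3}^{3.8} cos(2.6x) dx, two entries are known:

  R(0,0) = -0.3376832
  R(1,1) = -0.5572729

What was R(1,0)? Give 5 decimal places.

-0.50238

From R(1,1) = (4·R(1,0) − R(0,0))/3, solve for R(1,0):
4·R(1,0) = 3·(-0.5572729) + (-0.3376832) = -2.0095019
R(1,0) = -0.5023755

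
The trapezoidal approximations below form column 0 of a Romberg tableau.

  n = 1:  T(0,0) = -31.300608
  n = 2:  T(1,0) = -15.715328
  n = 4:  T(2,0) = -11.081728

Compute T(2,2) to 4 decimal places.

Richardson extrapolation on the trapezoidal column (denominator 4−1=3):
T(1,1) = -15.715328 + (-15.715328 − (-31.300608))/3 = -10.520235
T(2,1) = (4·(-11.081728) − (-15.715328)) / 3 = -9.537195
T(2,2) = -9.537195 + (-9.537195 − (-10.520235))/15 = -9.471659

-9.4717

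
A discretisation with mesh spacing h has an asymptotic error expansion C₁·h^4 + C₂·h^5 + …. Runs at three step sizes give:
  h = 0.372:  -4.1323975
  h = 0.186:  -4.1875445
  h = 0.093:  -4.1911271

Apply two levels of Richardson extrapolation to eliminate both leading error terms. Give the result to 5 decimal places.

-4.19137

First eliminate the h^4 term (factor 2^4 = 16):
  B₁ = (16·(-4.1875445) − (-4.1323975))/15 = -4.1912210
  B₂ = (16·(-4.1911271) − (-4.1875445))/15 = -4.1913659
Then eliminate the h^5 term (factor 2^5 = 32):
  (32·(-4.1913659) − (-4.1912210))/31 = -4.1913706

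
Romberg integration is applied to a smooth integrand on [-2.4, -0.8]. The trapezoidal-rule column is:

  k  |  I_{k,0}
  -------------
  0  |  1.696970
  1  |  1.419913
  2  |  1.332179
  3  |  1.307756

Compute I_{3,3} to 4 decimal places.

1.2994

I_{1,1} = 1.419913 + (1.419913 − 1.696970)/3 = 1.327561
I_{2,1} = 1.332179 + (1.332179 − 1.419913)/3 = 1.302934
I_{3,1} = (4·1.307756 − 1.332179) / 3 = 1.299615
I_{2,2} = 1.302934 + (1.302934 − 1.327561)/15 = 1.301292
I_{3,2} = 1.299615 + (1.299615 − 1.302934)/15 = 1.299394
I_{3,3} = 1.299394 + (1.299394 − 1.301292)/63 = 1.299364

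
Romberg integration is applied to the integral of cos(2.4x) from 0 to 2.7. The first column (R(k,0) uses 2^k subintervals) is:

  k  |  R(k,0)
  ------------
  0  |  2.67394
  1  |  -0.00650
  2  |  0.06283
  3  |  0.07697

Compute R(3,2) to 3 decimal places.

0.081

Richardson extrapolation on the trapezoidal column (denominator 4−1=3):
R(2,1) = (4·0.06283 − (-0.00650)) / 3 = 0.08594
R(3,1) = 0.07697 + (0.07697 − 0.06283)/3 = 0.08168
R(3,2) = (16·0.08168 − 0.08594) / 15 = 0.08140
(Column j=1 coincides with Simpson's rule on the same nodes.)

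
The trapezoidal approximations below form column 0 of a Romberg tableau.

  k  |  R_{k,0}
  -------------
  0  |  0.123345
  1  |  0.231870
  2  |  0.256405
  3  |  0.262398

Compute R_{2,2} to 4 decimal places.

0.2644

R_{1,1} = 0.231870 + (0.231870 − 0.123345)/3 = 0.268045
R_{2,1} = (4·0.256405 − 0.231870) / 3 = 0.264583
R_{2,2} = (16·0.264583 − 0.268045) / 15 = 0.264352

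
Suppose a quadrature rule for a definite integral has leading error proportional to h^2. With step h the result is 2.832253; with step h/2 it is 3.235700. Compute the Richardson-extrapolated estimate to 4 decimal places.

3.3702

The leading error scales as h^2; refining by a factor of 2 reduces it by 2^2 = 4.
Extrapolated value = (4·A(h/2) − A(h)) / (4 − 1)
= (4·3.235700 − 2.832253) / 3
= 10.110547 / 3 = 3.370182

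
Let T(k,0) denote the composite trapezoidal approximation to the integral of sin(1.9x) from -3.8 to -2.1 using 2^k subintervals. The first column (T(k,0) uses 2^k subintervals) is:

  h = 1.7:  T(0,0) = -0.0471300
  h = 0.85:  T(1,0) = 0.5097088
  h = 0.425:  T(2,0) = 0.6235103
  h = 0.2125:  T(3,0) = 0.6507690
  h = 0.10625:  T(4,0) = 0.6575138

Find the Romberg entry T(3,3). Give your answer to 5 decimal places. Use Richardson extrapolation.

0.65976

Richardson extrapolation on the trapezoidal column (denominator 4−1=3):
T(1,1) = 0.5097088 + (0.5097088 − (-0.0471300))/3 = 0.6953217
T(2,1) = 0.6235103 + (0.6235103 − 0.5097088)/3 = 0.6614441
T(3,1) = (4·0.6507690 − 0.6235103) / 3 = 0.6598552
T(2,2) = 0.6614441 + (0.6614441 − 0.6953217)/15 = 0.6591856
T(3,2) = 0.6598552 + (0.6598552 − 0.6614441)/15 = 0.6597493
T(3,3) = (64·0.6597493 − 0.6591856) / 63 = 0.6597582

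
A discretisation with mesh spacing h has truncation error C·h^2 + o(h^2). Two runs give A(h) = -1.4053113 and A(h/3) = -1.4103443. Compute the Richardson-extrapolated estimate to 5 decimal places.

The leading error scales as h^2; refining by a factor of 3 reduces it by 3^2 = 9.
Extrapolated value = (9·A(h/3) − A(h)) / (9 − 1)
= (9·(-1.4103443) − (-1.4053113)) / 8
= -11.2877874 / 8 = -1.4109734

-1.41097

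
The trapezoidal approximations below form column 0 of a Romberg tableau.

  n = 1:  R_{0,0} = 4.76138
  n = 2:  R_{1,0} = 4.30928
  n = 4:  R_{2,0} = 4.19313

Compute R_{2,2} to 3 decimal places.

R_{1,1} = (4·4.30928 − 4.76138) / 3 = 4.15858
R_{2,1} = (4·4.19313 − 4.30928) / 3 = 4.15441
R_{2,2} = 4.15441 + (4.15441 − 4.15858)/15 = 4.15413

4.154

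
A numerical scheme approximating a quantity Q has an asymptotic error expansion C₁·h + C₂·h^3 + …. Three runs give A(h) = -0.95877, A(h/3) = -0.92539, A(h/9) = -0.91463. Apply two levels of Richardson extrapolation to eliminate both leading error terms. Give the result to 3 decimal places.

First eliminate the h term (factor 3^1 = 3):
  B₁ = (3·(-0.92539) − (-0.95877))/2 = -0.90870
  B₂ = (3·(-0.91463) − (-0.92539))/2 = -0.90925
Then eliminate the h^3 term (factor 3^3 = 27):
  (27·(-0.90925) − (-0.90870))/26 = -0.90927

-0.909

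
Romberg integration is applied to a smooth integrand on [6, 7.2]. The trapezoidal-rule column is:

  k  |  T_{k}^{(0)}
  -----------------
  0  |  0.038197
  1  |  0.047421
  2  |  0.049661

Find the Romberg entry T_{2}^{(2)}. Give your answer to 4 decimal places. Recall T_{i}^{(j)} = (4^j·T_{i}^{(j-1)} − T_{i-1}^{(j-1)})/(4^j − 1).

Richardson extrapolation on the trapezoidal column (denominator 4−1=3):
T_{1}^{(1)} = 0.047421 + (0.047421 − 0.038197)/3 = 0.050496
T_{2}^{(1)} = 0.049661 + (0.049661 − 0.047421)/3 = 0.050408
T_{2}^{(2)} = (16·0.050408 − 0.050496) / 15 = 0.050402

0.0504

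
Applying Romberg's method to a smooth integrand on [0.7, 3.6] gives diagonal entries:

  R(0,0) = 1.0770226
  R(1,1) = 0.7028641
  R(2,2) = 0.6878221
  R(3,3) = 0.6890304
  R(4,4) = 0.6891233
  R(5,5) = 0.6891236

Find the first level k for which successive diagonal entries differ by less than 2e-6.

k = 5

|R(1,1) − R(0,0)| = 0.3741585 ≥ 2e-6
|R(2,2) − R(1,1)| = 0.0150420 ≥ 2e-6
|R(3,3) − R(2,2)| = 0.0012083 ≥ 2e-6
|R(4,4) − R(3,3)| = 0.0000929 ≥ 2e-6
|R(5,5) − R(4,4)| = 0.0000003 < 2e-6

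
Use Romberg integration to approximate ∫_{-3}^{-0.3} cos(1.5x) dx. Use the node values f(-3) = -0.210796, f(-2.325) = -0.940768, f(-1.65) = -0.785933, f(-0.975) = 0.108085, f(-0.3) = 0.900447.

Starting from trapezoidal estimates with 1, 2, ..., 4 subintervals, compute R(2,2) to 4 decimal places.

R(0,0) (trapezoid, 1 panel, h=2.7000): 0.931029
R(1,0) (trapezoid, 2 panels, h=1.3500): -0.595495
R(2,0) (trapezoid, 4 panels, h=0.6750): -0.859809
R(1,1) = -0.595495 + (-0.595495 − 0.931029)/3 = -1.104336
R(2,1) = -0.859809 + (-0.859809 − (-0.595495))/3 = -0.947914
R(2,2) = -0.947914 + (-0.947914 − (-1.104336))/15 = -0.937486

-0.9375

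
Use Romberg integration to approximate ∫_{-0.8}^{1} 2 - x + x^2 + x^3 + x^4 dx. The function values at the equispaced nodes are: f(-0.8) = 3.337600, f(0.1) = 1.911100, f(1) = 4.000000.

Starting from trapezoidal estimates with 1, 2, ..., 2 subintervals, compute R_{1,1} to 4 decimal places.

4.4946

R_{0,0} (trapezoid, 1 panel, h=1.8000): 6.603840
R_{1,0} (trapezoid, 2 panels, h=0.9000): 5.021910
R_{1,1} = 5.021910 + (5.021910 − 6.603840)/3 = 4.494600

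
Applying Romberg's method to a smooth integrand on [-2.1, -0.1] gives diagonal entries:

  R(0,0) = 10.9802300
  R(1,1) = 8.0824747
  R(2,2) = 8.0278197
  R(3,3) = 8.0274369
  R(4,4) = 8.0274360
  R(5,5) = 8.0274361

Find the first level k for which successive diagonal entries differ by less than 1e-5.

k = 4

|R(1,1) − R(0,0)| = 2.8977553 ≥ 1e-5
|R(2,2) − R(1,1)| = 0.0546550 ≥ 1e-5
|R(3,3) − R(2,2)| = 0.0003828 ≥ 1e-5
|R(4,4) − R(3,3)| = 0.0000009 < 1e-5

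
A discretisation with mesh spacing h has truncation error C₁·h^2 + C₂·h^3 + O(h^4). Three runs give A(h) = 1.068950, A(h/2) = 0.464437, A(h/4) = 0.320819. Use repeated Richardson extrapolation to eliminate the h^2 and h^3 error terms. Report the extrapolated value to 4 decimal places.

0.2744

First eliminate the h^2 term (factor 2^2 = 4):
  B₁ = (4·0.464437 − 1.068950)/3 = 0.262933
  B₂ = (4·0.320819 − 0.464437)/3 = 0.272946
Then eliminate the h^3 term (factor 2^3 = 8):
  (8·0.272946 − 0.262933)/7 = 0.274376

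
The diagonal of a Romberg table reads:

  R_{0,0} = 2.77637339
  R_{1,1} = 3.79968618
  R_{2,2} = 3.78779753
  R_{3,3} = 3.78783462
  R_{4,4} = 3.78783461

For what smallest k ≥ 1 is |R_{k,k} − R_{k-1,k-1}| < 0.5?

k = 2

|R_{1,1} − R_{0,0}| = 1.02331279 ≥ 0.5
|R_{2,2} − R_{1,1}| = 0.01188865 < 0.5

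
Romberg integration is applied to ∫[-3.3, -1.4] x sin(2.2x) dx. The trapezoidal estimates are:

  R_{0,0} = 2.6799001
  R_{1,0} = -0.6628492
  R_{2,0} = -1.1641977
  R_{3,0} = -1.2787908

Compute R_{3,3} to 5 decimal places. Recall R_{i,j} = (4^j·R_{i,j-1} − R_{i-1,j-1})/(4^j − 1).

-1.31626

R_{1,1} = (4·(-0.6628492) − 2.6799001) / 3 = -1.7770990
R_{2,1} = -1.1641977 + (-1.1641977 − (-0.6628492))/3 = -1.3313139
R_{3,1} = (4·(-1.2787908) − (-1.1641977)) / 3 = -1.3169885
R_{2,2} = (16·(-1.3313139) − (-1.7770990)) / 15 = -1.3015949
R_{3,2} = (16·(-1.3169885) − (-1.3313139)) / 15 = -1.3160335
R_{3,3} = -1.3160335 + (-1.3160335 − (-1.3015949))/63 = -1.3162627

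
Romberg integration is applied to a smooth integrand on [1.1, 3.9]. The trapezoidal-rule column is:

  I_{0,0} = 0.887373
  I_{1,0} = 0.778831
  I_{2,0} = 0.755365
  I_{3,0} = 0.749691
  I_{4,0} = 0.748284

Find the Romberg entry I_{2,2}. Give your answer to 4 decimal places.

I_{1,1} = (4·0.778831 − 0.887373) / 3 = 0.742650
I_{2,1} = (4·0.755365 − 0.778831) / 3 = 0.747543
I_{2,2} = 0.747543 + (0.747543 − 0.742650)/15 = 0.747869

0.7479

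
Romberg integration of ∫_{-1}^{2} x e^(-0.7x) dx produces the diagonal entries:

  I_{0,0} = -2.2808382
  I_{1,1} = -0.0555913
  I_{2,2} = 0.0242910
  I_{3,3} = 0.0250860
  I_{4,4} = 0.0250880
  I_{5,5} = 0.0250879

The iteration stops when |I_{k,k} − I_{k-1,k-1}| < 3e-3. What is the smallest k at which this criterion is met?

k = 3

|I_{1,1} − I_{0,0}| = 2.2252469 ≥ 3e-3
|I_{2,2} − I_{1,1}| = 0.0798823 ≥ 3e-3
|I_{3,3} − I_{2,2}| = 0.0007950 < 3e-3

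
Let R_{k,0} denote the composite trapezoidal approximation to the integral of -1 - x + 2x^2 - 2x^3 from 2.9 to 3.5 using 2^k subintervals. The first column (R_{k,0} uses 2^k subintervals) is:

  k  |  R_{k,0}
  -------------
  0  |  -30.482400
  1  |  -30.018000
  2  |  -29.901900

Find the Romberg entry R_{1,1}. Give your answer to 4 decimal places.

-29.8632

Richardson extrapolation on the trapezoidal column (denominator 4−1=3):
R_{1,1} = (4·(-30.018000) − (-30.482400)) / 3 = -29.863200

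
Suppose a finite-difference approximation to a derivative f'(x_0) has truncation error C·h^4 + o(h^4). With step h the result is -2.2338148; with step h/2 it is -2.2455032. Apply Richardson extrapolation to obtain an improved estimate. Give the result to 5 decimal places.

-2.24628

The leading error scales as h^4; refining by a factor of 2 reduces it by 2^4 = 16.
Extrapolated value = (16·A(h/2) − A(h)) / (16 − 1)
= (16·(-2.2455032) − (-2.2338148)) / 15
= -33.6942364 / 15 = -2.2462824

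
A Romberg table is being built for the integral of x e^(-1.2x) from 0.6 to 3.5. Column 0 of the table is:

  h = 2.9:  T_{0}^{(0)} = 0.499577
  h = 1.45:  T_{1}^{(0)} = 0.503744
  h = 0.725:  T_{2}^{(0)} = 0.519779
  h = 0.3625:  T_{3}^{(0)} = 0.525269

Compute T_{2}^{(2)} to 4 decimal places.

0.5265

T_{1}^{(1)} = 0.503744 + (0.503744 − 0.499577)/3 = 0.505133
T_{2}^{(1)} = 0.519779 + (0.519779 − 0.503744)/3 = 0.525124
T_{2}^{(2)} = 0.525124 + (0.525124 − 0.505133)/15 = 0.526457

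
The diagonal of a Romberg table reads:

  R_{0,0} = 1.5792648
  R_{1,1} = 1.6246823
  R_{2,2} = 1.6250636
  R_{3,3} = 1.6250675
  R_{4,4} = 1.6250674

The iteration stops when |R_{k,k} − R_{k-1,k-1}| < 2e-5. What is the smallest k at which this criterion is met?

|R_{1,1} − R_{0,0}| = 0.0454175 ≥ 2e-5
|R_{2,2} − R_{1,1}| = 0.0003813 ≥ 2e-5
|R_{3,3} − R_{2,2}| = 0.0000039 < 2e-5

k = 3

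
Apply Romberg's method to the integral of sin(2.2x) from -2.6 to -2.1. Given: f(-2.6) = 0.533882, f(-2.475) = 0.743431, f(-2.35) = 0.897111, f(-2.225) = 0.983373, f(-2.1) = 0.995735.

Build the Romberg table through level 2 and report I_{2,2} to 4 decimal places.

0.4263

I_{0,0} (trapezoid, 1 panel, h=0.5000): 0.382404
I_{1,0} (trapezoid, 2 panels, h=0.2500): 0.415480
I_{2,0} (trapezoid, 4 panels, h=0.1250): 0.423590
I_{1,1} = 0.415480 + (0.415480 − 0.382404)/3 = 0.426505
I_{2,1} = 0.423590 + (0.423590 − 0.415480)/3 = 0.426293
I_{2,2} = 0.426293 + (0.426293 − 0.426505)/15 = 0.426279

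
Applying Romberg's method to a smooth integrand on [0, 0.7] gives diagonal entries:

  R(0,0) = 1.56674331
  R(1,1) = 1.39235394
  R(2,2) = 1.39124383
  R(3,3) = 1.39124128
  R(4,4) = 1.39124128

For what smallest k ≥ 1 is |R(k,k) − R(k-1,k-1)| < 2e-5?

|R(1,1) − R(0,0)| = 0.17438937 ≥ 2e-5
|R(2,2) − R(1,1)| = 0.00111011 ≥ 2e-5
|R(3,3) − R(2,2)| = 0.00000255 < 2e-5

k = 3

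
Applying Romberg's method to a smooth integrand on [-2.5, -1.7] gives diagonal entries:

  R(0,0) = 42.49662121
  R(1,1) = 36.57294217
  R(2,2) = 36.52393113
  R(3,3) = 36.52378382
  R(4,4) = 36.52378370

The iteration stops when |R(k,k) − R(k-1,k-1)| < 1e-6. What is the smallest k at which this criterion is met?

k = 4

|R(1,1) − R(0,0)| = 5.92367904 ≥ 1e-6
|R(2,2) − R(1,1)| = 0.04901104 ≥ 1e-6
|R(3,3) − R(2,2)| = 0.00014731 ≥ 1e-6
|R(4,4) − R(3,3)| = 0.00000012 < 1e-6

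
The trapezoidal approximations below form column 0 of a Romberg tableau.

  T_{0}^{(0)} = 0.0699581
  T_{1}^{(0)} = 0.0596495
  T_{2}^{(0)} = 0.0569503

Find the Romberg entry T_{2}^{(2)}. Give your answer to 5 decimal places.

0.05604

Richardson extrapolation on the trapezoidal column (denominator 4−1=3):
T_{1}^{(1)} = (4·0.0596495 − 0.0699581) / 3 = 0.0562133
T_{2}^{(1)} = 0.0569503 + (0.0569503 − 0.0596495)/3 = 0.0560506
T_{2}^{(2)} = (16·0.0560506 − 0.0562133) / 15 = 0.0560398
(Column j=1 coincides with Simpson's rule on the same nodes.)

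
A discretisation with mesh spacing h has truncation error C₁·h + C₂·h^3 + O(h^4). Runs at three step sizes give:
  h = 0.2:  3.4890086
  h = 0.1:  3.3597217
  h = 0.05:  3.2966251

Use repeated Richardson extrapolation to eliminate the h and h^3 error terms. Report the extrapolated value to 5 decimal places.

First eliminate the h term (factor 2^1 = 2):
  B₁ = (2·3.3597217 − 3.4890086)/1 = 3.2304348
  B₂ = (2·3.2966251 − 3.3597217)/1 = 3.2335285
Then eliminate the h^3 term (factor 2^3 = 8):
  (8·3.2335285 − 3.2304348)/7 = 3.2339705

3.23397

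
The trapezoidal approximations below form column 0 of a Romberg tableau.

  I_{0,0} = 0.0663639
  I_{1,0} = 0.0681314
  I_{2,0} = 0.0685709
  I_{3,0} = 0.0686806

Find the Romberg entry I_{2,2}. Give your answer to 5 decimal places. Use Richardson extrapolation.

I_{1,1} = (4·0.0681314 − 0.0663639) / 3 = 0.0687206
I_{2,1} = (4·0.0685709 − 0.0681314) / 3 = 0.0687174
I_{2,2} = 0.0687174 + (0.0687174 − 0.0687206)/15 = 0.0687172
(Column j=1 coincides with Simpson's rule on the same nodes.)

0.06872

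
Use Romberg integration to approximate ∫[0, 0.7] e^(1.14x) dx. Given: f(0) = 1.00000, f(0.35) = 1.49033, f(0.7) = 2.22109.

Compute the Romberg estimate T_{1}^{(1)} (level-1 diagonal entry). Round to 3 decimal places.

1.071

T_{0}^{(0)} (trapezoid, 1 panel, h=0.7000): 1.12738
T_{1}^{(0)} (trapezoid, 2 panels, h=0.3500): 1.08531
T_{1}^{(1)} = 1.08531 + (1.08531 − 1.12738)/3 = 1.07129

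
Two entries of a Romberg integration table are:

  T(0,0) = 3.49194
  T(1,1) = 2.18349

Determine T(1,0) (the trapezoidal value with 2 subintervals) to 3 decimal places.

From T(1,1) = (4·T(1,0) − T(0,0))/3, solve for T(1,0):
4·T(1,0) = 3·2.18349 + 3.49194 = 10.04241
T(1,0) = 2.51060

2.511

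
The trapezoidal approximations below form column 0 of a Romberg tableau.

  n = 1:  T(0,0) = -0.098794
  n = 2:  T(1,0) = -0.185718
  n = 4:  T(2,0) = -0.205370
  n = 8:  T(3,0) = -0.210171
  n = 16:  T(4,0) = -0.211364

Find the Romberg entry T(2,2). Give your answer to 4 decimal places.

T(1,1) = -0.185718 + (-0.185718 − (-0.098794))/3 = -0.214693
T(2,1) = (4·(-0.205370) − (-0.185718)) / 3 = -0.211921
T(2,2) = (16·(-0.211921) − (-0.214693)) / 15 = -0.211736

-0.2117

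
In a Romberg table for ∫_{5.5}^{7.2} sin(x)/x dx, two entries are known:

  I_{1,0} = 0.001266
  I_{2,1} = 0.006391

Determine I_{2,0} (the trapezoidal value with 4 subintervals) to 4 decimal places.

From I_{2,1} = (4·I_{2,0} − I_{1,0})/3, solve for I_{2,0}:
4·I_{2,0} = 3·0.006391 + 0.001266 = 0.020439
I_{2,0} = 0.005110

0.0051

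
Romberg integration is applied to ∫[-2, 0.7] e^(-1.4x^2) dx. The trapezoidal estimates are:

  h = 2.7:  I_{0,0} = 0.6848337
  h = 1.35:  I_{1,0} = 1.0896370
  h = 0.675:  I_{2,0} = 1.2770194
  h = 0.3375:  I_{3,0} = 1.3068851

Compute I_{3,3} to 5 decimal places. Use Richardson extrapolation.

1.31483

I_{1,1} = (4·1.0896370 − 0.6848337) / 3 = 1.2245714
I_{2,1} = (4·1.2770194 − 1.0896370) / 3 = 1.3394802
I_{3,1} = 1.3068851 + (1.3068851 − 1.2770194)/3 = 1.3168403
I_{2,2} = 1.3394802 + (1.3394802 − 1.2245714)/15 = 1.3471408
I_{3,2} = (16·1.3168403 − 1.3394802) / 15 = 1.3153310
I_{3,3} = (64·1.3153310 − 1.3471408) / 63 = 1.3148261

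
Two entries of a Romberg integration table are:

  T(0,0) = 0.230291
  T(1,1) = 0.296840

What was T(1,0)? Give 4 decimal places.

0.2802

From T(1,1) = (4·T(1,0) − T(0,0))/3, solve for T(1,0):
4·T(1,0) = 3·0.296840 + 0.230291 = 1.120811
T(1,0) = 0.280203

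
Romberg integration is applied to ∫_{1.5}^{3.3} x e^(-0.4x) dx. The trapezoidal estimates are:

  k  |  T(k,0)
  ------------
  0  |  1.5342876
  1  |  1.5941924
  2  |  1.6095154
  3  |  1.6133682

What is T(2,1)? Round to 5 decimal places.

Richardson extrapolation on the trapezoidal column (denominator 4−1=3):
T(2,1) = (4·1.6095154 − 1.5941924) / 3 = 1.6146231

1.61462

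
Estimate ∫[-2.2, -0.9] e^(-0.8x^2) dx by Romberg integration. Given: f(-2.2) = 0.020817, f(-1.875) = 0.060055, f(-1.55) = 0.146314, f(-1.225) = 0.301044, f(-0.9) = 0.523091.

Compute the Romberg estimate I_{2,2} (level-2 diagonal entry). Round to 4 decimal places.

0.2473

I_{0,0} (trapezoid, 1 panel, h=1.3000): 0.353540
I_{1,0} (trapezoid, 2 panels, h=0.6500): 0.271874
I_{2,0} (trapezoid, 4 panels, h=0.3250): 0.253294
I_{1,1} = 0.271874 + (0.271874 − 0.353540)/3 = 0.244652
I_{2,1} = 0.253294 + (0.253294 − 0.271874)/3 = 0.247101
I_{2,2} = 0.247101 + (0.247101 − 0.244652)/15 = 0.247264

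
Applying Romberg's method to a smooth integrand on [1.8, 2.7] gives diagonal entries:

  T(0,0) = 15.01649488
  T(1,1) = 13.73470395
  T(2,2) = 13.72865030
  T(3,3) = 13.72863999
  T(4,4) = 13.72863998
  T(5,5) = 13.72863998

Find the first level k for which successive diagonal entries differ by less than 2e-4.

k = 3

|T(1,1) − T(0,0)| = 1.28179093 ≥ 2e-4
|T(2,2) − T(1,1)| = 0.00605365 ≥ 2e-4
|T(3,3) − T(2,2)| = 0.00001031 < 2e-4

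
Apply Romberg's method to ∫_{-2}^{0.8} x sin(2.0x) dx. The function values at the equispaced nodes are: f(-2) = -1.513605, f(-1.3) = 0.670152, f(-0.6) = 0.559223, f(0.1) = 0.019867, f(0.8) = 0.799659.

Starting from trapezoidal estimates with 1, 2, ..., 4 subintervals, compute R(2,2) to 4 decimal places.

0.7402

R(0,0) (trapezoid, 1 panel, h=2.8000): -0.999524
R(1,0) (trapezoid, 2 panels, h=1.4000): 0.283150
R(2,0) (trapezoid, 4 panels, h=0.7000): 0.624588
R(1,1) = 0.283150 + (0.283150 − (-0.999524))/3 = 0.710708
R(2,1) = 0.624588 + (0.624588 − 0.283150)/3 = 0.738401
R(2,2) = 0.738401 + (0.738401 − 0.710708)/15 = 0.740247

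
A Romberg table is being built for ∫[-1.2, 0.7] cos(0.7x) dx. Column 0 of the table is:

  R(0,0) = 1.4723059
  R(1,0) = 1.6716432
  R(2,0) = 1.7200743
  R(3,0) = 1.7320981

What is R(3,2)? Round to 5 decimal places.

R(2,1) = 1.7200743 + (1.7200743 − 1.6716432)/3 = 1.7362180
R(3,1) = (4·1.7320981 − 1.7200743) / 3 = 1.7361060
R(3,2) = 1.7361060 + (1.7361060 − 1.7362180)/15 = 1.7360985

1.73610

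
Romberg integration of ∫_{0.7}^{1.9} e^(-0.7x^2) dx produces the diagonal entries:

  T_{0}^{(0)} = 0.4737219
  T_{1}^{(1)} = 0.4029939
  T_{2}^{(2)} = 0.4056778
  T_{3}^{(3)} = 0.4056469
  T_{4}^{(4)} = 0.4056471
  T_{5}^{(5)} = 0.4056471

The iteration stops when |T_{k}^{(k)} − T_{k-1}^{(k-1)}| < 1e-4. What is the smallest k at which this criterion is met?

k = 3

|T_{1}^{(1)} − T_{0}^{(0)}| = 0.0707280 ≥ 1e-4
|T_{2}^{(2)} − T_{1}^{(1)}| = 0.0026839 ≥ 1e-4
|T_{3}^{(3)} − T_{2}^{(2)}| = 0.0000309 < 1e-4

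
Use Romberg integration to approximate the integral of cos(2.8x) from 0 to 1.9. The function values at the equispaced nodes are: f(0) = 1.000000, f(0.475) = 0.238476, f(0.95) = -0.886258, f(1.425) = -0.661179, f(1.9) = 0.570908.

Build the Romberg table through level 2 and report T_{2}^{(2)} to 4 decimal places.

T_{0}^{(0)} (trapezoid, 1 panel, h=1.9000): 1.492363
T_{1}^{(0)} (trapezoid, 2 panels, h=0.9500): -0.095764
T_{2}^{(0)} (trapezoid, 4 panels, h=0.4750): -0.248666
T_{1}^{(1)} = -0.095764 + (-0.095764 − 1.492363)/3 = -0.625140
T_{2}^{(1)} = -0.248666 + (-0.248666 − (-0.095764))/3 = -0.299633
T_{2}^{(2)} = -0.299633 + (-0.299633 − (-0.625140))/15 = -0.277933

-0.2779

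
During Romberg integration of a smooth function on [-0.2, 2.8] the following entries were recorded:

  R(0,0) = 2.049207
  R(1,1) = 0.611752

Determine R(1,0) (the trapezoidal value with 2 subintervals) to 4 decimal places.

0.9711

From R(1,1) = (4·R(1,0) − R(0,0))/3, solve for R(1,0):
4·R(1,0) = 3·0.611752 + 2.049207 = 3.884463
R(1,0) = 0.971116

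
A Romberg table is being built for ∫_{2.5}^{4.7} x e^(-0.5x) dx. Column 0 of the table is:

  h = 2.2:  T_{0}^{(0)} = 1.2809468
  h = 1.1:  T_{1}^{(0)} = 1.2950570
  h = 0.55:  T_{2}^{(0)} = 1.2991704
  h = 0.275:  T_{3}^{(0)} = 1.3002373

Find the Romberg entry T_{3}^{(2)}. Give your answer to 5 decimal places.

1.30060

T_{2}^{(1)} = 1.2991704 + (1.2991704 − 1.2950570)/3 = 1.3005415
T_{3}^{(1)} = 1.3002373 + (1.3002373 − 1.2991704)/3 = 1.3005929
T_{3}^{(2)} = (16·1.3005929 − 1.3005415) / 15 = 1.3005963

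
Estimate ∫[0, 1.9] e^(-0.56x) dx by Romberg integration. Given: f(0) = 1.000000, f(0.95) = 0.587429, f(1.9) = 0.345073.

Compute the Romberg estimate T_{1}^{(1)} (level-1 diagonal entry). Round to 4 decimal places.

T_{0}^{(0)} (trapezoid, 1 panel, h=1.9000): 1.277819
T_{1}^{(0)} (trapezoid, 2 panels, h=0.9500): 1.196967
T_{1}^{(1)} = 1.196967 + (1.196967 − 1.277819)/3 = 1.170016

1.1700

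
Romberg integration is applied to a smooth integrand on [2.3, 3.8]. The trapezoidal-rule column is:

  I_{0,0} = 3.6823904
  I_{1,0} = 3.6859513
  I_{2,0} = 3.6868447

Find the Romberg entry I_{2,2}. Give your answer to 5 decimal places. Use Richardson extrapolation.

3.68714

Richardson extrapolation on the trapezoidal column (denominator 4−1=3):
I_{1,1} = 3.6859513 + (3.6859513 − 3.6823904)/3 = 3.6871383
I_{2,1} = (4·3.6868447 − 3.6859513) / 3 = 3.6871425
I_{2,2} = (16·3.6871425 − 3.6871383) / 15 = 3.6871428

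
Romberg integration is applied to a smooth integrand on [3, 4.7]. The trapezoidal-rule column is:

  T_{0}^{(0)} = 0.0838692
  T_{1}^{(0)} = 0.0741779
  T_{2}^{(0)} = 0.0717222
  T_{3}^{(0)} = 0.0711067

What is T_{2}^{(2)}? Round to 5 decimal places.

Richardson extrapolation on the trapezoidal column (denominator 4−1=3):
T_{1}^{(1)} = (4·0.0741779 − 0.0838692) / 3 = 0.0709475
T_{2}^{(1)} = (4·0.0717222 − 0.0741779) / 3 = 0.0709036
T_{2}^{(2)} = (16·0.0709036 − 0.0709475) / 15 = 0.0709007

0.07090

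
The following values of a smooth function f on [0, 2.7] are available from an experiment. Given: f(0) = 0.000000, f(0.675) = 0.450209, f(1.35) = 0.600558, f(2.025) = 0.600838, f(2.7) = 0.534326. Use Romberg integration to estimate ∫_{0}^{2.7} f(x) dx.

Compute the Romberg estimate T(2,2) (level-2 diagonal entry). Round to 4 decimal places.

1.3374

T(0,0) (trapezoid, 1 panel, h=2.7000): 0.721340
T(1,0) (trapezoid, 2 panels, h=1.3500): 1.171423
T(2,0) (trapezoid, 4 panels, h=0.6750): 1.295168
T(1,1) = 1.171423 + (1.171423 − 0.721340)/3 = 1.321451
T(2,1) = 1.295168 + (1.295168 − 1.171423)/3 = 1.336416
T(2,2) = 1.336416 + (1.336416 − 1.321451)/15 = 1.337414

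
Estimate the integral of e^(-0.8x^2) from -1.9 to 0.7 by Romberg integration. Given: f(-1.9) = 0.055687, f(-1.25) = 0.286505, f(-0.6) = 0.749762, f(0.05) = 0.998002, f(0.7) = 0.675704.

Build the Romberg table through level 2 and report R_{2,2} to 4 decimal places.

1.5953

R_{0,0} (trapezoid, 1 panel, h=2.6000): 0.950808
R_{1,0} (trapezoid, 2 panels, h=1.3000): 1.450095
R_{2,0} (trapezoid, 4 panels, h=0.6500): 1.559977
R_{1,1} = 1.450095 + (1.450095 − 0.950808)/3 = 1.616524
R_{2,1} = 1.559977 + (1.559977 − 1.450095)/3 = 1.596604
R_{2,2} = 1.596604 + (1.596604 − 1.616524)/15 = 1.595276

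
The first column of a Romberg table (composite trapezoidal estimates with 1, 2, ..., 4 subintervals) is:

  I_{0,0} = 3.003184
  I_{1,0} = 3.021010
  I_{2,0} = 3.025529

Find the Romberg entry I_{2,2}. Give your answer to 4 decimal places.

3.0270

Richardson extrapolation on the trapezoidal column (denominator 4−1=3):
I_{1,1} = 3.021010 + (3.021010 − 3.003184)/3 = 3.026952
I_{2,1} = (4·3.025529 − 3.021010) / 3 = 3.027035
I_{2,2} = 3.027035 + (3.027035 − 3.026952)/15 = 3.027041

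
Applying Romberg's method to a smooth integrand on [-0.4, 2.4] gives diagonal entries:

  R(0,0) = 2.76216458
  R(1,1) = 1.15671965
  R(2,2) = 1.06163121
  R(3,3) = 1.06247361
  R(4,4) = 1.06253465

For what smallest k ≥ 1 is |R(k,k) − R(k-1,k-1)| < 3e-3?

k = 3

|R(1,1) − R(0,0)| = 1.60544493 ≥ 3e-3
|R(2,2) − R(1,1)| = 0.09508844 ≥ 3e-3
|R(3,3) − R(2,2)| = 0.00084240 < 3e-3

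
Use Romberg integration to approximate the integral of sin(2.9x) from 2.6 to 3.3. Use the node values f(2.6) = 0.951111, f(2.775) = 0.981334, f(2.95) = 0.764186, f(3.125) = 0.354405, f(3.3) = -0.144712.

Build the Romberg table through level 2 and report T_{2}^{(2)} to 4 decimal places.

0.4477

T_{0}^{(0)} (trapezoid, 1 panel, h=0.7000): 0.282240
T_{1}^{(0)} (trapezoid, 2 panels, h=0.3500): 0.408585
T_{2}^{(0)} (trapezoid, 4 panels, h=0.1750): 0.438047
T_{1}^{(1)} = 0.408585 + (0.408585 − 0.282240)/3 = 0.450700
T_{2}^{(1)} = 0.438047 + (0.438047 − 0.408585)/3 = 0.447868
T_{2}^{(2)} = 0.447868 + (0.447868 − 0.450700)/15 = 0.447679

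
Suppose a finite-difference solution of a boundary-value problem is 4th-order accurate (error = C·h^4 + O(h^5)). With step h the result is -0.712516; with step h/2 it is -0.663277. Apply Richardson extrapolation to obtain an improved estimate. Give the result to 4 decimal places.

-0.6600

Extrapolated value = (16·A(h/2) − A(h)) / (16 − 1)
= (16·(-0.663277) − (-0.712516)) / 15
= -9.899916 / 15 = -0.659994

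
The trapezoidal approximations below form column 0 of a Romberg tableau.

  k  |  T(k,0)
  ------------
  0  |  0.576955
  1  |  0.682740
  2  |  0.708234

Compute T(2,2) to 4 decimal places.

T(1,1) = 0.682740 + (0.682740 − 0.576955)/3 = 0.718002
T(2,1) = (4·0.708234 − 0.682740) / 3 = 0.716732
T(2,2) = (16·0.716732 − 0.718002) / 15 = 0.716647

0.7166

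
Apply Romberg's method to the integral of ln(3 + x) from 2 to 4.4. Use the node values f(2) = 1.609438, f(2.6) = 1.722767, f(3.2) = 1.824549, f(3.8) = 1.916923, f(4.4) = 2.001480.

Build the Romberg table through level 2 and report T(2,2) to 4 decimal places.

4.3638

T(0,0) (trapezoid, 1 panel, h=2.4000): 4.333102
T(1,0) (trapezoid, 2 panels, h=1.2000): 4.356010
T(2,0) (trapezoid, 4 panels, h=0.6000): 4.361819
T(1,1) = 4.356010 + (4.356010 − 4.333102)/3 = 4.363646
T(2,1) = 4.361819 + (4.361819 − 4.356010)/3 = 4.363755
T(2,2) = 4.363755 + (4.363755 − 4.363646)/15 = 4.363762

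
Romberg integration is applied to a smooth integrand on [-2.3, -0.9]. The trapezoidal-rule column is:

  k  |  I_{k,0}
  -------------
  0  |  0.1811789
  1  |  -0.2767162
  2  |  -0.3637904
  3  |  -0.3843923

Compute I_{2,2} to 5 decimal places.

I_{1,1} = -0.2767162 + (-0.2767162 − 0.1811789)/3 = -0.4293479
I_{2,1} = (4·(-0.3637904) − (-0.2767162)) / 3 = -0.3928151
I_{2,2} = -0.3928151 + (-0.3928151 − (-0.4293479))/15 = -0.3903796

-0.39038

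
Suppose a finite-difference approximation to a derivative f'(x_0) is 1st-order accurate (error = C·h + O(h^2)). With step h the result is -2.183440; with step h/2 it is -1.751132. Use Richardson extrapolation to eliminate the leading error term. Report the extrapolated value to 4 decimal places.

-1.3188

The leading error scales as h; refining by a factor of 2 reduces it by 2^1 = 2.
Extrapolated value = (2·A(h/2) − A(h)) / (2 − 1)
= (2·(-1.751132) − (-2.183440)) / 1
= -1.318824 / 1 = -1.318824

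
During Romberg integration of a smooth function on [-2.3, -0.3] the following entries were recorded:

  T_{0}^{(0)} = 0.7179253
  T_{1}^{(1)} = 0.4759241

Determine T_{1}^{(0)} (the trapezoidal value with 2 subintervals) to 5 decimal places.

From T_{1}^{(1)} = (4·T_{1}^{(0)} − T_{0}^{(0)})/3, solve for T_{1}^{(0)}:
4·T_{1}^{(0)} = 3·0.4759241 + 0.7179253 = 2.1456976
T_{1}^{(0)} = 0.5364244

0.53642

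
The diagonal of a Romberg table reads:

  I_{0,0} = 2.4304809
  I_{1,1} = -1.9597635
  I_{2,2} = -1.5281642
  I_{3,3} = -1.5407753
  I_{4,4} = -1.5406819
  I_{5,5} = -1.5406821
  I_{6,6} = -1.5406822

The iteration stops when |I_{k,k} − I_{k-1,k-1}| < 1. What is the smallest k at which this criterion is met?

k = 2

|I_{1,1} − I_{0,0}| = 4.3902444 ≥ 1
|I_{2,2} − I_{1,1}| = 0.4315993 < 1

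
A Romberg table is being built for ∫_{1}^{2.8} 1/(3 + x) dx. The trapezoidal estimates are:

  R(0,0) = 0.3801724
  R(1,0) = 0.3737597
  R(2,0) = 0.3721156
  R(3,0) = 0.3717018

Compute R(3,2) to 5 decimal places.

Richardson extrapolation on the trapezoidal column (denominator 4−1=3):
R(2,1) = 0.3721156 + (0.3721156 − 0.3737597)/3 = 0.3715676
R(3,1) = (4·0.3717018 − 0.3721156) / 3 = 0.3715639
R(3,2) = 0.3715639 + (0.3715639 − 0.3715676)/15 = 0.3715637

0.37156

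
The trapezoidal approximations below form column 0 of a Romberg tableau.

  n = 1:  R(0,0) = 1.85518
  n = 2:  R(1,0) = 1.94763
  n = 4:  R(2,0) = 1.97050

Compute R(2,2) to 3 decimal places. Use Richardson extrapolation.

R(1,1) = 1.94763 + (1.94763 − 1.85518)/3 = 1.97845
R(2,1) = (4·1.97050 − 1.94763) / 3 = 1.97812
R(2,2) = 1.97812 + (1.97812 − 1.97845)/15 = 1.97810

1.978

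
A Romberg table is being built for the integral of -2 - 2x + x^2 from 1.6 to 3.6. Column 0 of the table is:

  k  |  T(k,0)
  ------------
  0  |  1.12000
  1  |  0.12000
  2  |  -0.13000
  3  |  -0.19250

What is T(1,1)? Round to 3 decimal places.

Richardson extrapolation on the trapezoidal column (denominator 4−1=3):
T(1,1) = 0.12000 + (0.12000 − 1.12000)/3 = -0.21333

-0.213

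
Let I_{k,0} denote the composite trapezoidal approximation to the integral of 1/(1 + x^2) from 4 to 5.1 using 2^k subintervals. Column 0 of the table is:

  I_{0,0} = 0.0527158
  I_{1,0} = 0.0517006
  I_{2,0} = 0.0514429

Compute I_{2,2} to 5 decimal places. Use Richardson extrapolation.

I_{1,1} = 0.0517006 + (0.0517006 − 0.0527158)/3 = 0.0513622
I_{2,1} = 0.0514429 + (0.0514429 − 0.0517006)/3 = 0.0513570
I_{2,2} = 0.0513570 + (0.0513570 − 0.0513622)/15 = 0.0513567

0.05136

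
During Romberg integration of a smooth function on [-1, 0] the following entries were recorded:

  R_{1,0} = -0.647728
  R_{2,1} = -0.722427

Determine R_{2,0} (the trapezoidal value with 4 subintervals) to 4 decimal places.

-0.7038

From R_{2,1} = (4·R_{2,0} − R_{1,0})/3, solve for R_{2,0}:
4·R_{2,0} = 3·(-0.722427) + (-0.647728) = -2.815009
R_{2,0} = -0.703752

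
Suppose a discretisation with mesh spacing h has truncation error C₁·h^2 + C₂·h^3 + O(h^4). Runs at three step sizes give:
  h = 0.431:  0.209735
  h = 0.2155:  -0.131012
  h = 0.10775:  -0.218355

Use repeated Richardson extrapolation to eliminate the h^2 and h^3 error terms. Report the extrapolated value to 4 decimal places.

First eliminate the h^2 term (factor 2^2 = 4):
  B₁ = (4·(-0.131012) − 0.209735)/3 = -0.244594
  B₂ = (4·(-0.218355) − (-0.131012))/3 = -0.247469
Then eliminate the h^3 term (factor 2^3 = 8):
  (8·(-0.247469) − (-0.244594))/7 = -0.247880

-0.2479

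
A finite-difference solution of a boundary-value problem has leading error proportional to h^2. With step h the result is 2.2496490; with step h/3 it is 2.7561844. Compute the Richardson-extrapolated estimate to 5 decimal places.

Extrapolated value = (9·A(h/3) − A(h)) / (9 − 1)
= (9·2.7561844 − 2.2496490) / 8
= 22.5560106 / 8 = 2.8195013

2.81950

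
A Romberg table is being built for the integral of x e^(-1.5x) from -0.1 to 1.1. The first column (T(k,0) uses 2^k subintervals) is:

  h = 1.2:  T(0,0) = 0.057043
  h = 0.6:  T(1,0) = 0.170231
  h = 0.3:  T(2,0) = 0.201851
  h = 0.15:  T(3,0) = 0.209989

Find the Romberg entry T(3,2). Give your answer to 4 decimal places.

T(2,1) = 0.201851 + (0.201851 − 0.170231)/3 = 0.212391
T(3,1) = (4·0.209989 − 0.201851) / 3 = 0.212702
T(3,2) = (16·0.212702 − 0.212391) / 15 = 0.212723

0.2127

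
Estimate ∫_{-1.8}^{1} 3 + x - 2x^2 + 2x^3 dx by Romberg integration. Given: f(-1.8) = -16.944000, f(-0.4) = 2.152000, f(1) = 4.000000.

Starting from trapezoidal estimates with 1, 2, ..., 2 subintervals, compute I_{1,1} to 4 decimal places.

I_{0,0} (trapezoid, 1 panel, h=2.8000): -18.121600
I_{1,0} (trapezoid, 2 panels, h=1.4000): -6.048000
I_{1,1} = -6.048000 + (-6.048000 − (-18.121600))/3 = -2.023467

-2.0235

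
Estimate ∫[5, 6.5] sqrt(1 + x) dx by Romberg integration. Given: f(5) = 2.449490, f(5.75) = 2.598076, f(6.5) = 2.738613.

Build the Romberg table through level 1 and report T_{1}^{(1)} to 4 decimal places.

3.8951

T_{0}^{(0)} (trapezoid, 1 panel, h=1.5000): 3.891077
T_{1}^{(0)} (trapezoid, 2 panels, h=0.7500): 3.894096
T_{1}^{(1)} = 3.894096 + (3.894096 − 3.891077)/3 = 3.895102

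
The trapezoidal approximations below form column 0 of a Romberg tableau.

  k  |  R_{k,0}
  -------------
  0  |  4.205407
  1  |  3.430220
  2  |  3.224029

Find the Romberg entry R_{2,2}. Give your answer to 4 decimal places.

3.1542

R_{1,1} = 3.430220 + (3.430220 − 4.205407)/3 = 3.171824
R_{2,1} = (4·3.224029 − 3.430220) / 3 = 3.155299
R_{2,2} = 3.155299 + (3.155299 − 3.171824)/15 = 3.154197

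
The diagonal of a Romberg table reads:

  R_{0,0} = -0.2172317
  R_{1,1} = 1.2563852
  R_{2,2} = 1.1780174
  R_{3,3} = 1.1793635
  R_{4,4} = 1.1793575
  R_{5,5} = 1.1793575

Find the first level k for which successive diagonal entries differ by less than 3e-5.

k = 4

|R_{1,1} − R_{0,0}| = 1.4736169 ≥ 3e-5
|R_{2,2} − R_{1,1}| = 0.0783678 ≥ 3e-5
|R_{3,3} − R_{2,2}| = 0.0013461 ≥ 3e-5
|R_{4,4} − R_{3,3}| = 0.0000060 < 3e-5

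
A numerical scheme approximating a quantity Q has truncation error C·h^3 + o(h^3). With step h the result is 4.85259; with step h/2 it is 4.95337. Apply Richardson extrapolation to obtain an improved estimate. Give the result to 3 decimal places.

The leading error scales as h^3; refining by a factor of 2 reduces it by 2^3 = 8.
Extrapolated value = (8·A(h/2) − A(h)) / (8 − 1)
= (8·4.95337 − 4.85259) / 7
= 34.77437 / 7 = 4.96777

4.968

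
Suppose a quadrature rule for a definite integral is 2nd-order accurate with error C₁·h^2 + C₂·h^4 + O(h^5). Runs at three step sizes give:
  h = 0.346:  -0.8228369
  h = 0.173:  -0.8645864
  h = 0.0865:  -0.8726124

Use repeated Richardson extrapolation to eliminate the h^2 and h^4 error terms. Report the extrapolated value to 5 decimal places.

-0.87507

First eliminate the h^2 term (factor 2^2 = 4):
  B₁ = (4·(-0.8645864) − (-0.8228369))/3 = -0.8785029
  B₂ = (4·(-0.8726124) − (-0.8645864))/3 = -0.8752877
Then eliminate the h^4 term (factor 2^4 = 16):
  (16·(-0.8752877) − (-0.8785029))/15 = -0.8750734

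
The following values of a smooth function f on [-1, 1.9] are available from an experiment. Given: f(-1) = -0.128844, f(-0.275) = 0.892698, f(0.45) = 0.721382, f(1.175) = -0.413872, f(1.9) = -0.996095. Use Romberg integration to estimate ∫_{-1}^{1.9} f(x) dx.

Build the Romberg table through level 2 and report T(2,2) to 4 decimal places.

T(0,0) (trapezoid, 1 panel, h=2.9000): -1.631162
T(1,0) (trapezoid, 2 panels, h=1.4500): 0.230423
T(2,0) (trapezoid, 4 panels, h=0.7250): 0.462360
T(1,1) = 0.230423 + (0.230423 − (-1.631162))/3 = 0.850951
T(2,1) = 0.462360 + (0.462360 − 0.230423)/3 = 0.539672
T(2,2) = 0.539672 + (0.539672 − 0.850951)/15 = 0.518920

0.5189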